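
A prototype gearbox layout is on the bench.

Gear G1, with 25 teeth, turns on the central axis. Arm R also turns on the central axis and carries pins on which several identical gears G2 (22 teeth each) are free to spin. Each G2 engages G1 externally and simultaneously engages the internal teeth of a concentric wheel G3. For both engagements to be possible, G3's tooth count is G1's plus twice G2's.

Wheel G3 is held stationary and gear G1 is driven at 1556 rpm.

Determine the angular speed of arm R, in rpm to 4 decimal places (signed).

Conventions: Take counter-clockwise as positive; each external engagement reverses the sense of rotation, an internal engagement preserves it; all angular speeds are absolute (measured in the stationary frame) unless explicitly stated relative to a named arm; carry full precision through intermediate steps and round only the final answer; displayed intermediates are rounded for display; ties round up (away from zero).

+413.8298 rpm

planetary set (25T centre, 22T on arm, 69T internal) — Willis relation
normalise by the input: solve with ω_sun = 1, then scale by 1556 rpm
ring teeth: 25 + 2·22 = 69
25(ω_sun−ω_arm) = −69(ω_ring−ω_arm),  ω_ring = 0, ω_sun = 1
25(1−ω_arm) = −69(0−ω_arm)  ⇒  94·ω_arm = 25  ⇒  ω_arm = 25/94
scale: ω_arm = 25/94 × 1556 rpm = +413.8298 rpm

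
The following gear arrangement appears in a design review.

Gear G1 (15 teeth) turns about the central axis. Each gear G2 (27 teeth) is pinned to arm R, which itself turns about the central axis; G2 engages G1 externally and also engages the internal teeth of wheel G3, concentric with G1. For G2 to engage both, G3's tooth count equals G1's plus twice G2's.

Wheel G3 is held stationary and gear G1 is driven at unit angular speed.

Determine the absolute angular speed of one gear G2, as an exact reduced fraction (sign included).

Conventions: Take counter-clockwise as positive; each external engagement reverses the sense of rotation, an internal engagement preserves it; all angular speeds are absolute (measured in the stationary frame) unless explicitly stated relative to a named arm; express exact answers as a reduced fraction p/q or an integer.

planetary set (15T centre, 27T on arm, 69T internal) — Willis relation
ring teeth: 15 + 2·27 = 69
15(ω_sun−ω_arm) = −69(ω_ring−ω_arm),  ω_ring = 0, ω_sun = 1
15(1−ω_arm) = −69(0−ω_arm)  ⇒  84·ω_arm = 15  ⇒  ω_arm = 5/28
sun–planet mesh: 15·(1−5/28) = −27·(ω_p−ω_arm)  ⇒  ω_p−ω_arm = -115/252
ω_p = 5/28 − 115/252 = -5/18
exact speed ratio = -5/18

-5/18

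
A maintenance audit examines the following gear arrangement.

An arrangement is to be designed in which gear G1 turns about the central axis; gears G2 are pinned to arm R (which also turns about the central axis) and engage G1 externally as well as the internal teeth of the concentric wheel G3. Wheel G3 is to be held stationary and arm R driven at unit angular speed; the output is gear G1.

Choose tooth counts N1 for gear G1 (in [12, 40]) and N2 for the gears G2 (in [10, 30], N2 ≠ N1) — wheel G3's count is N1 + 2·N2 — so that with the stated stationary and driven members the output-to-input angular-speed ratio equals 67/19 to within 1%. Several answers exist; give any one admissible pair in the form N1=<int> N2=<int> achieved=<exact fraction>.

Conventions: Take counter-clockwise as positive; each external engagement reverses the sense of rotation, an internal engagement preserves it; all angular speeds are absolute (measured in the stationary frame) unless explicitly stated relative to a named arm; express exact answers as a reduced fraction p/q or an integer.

N1=38 N2=29 achieved=67/19

topology: planetary set — design target 67/19, arm = carrier (Willis)
Willis with ω_ring = 0: ω_sun/ω_arm = (N1+N3)/N1; set equal to 67/19  ⇒  N3/N1 = 67/19 − 1 = 48/19
N3 = N1 + 2·N2  ⇒  N2/N1 = (N3/N1 − 1)/2 = (48/19 − 1)/2 = 29/38
smallest multiple with N1 ≥ 12 and N2 ≥ 10: k = 1  ⇒  N1 = 1·38 = 38, N2 = 1·29 = 29 (N1 ≤ 40, N2 ≤ 30, N2 ≠ N1 ✓), N3 = 38 + 2·29 = 96
check: (N1+N3)/N1 with N1 = 38, N3 = 96 gives 67/19; |achieved − target| = 0 ≤ 67/1900 ✓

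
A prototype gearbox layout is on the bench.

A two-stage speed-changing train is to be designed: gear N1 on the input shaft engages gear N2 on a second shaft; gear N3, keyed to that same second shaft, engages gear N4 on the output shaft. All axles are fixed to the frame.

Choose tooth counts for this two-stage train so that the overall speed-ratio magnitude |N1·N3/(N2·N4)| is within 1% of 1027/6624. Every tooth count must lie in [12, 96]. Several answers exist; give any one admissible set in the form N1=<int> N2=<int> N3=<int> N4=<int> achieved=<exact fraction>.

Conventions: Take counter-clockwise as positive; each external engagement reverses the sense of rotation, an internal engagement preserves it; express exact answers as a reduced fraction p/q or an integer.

class = fixed-axis compound train [2-stage, 1027/6624 wanted]
target = 1027/6624 in lowest terms: an exact hit needs N1·N3 = k·1027 and N2·N4 = k·6624 for one integer k, every count in [12, 96]; additionally prefer no 1:1 stage (N1 ≠ N2, N3 ≠ N4)
k = 1: N1·N3 = 1027 = 13·79, N2·N4 = 6624 = 69·96
achieved = 13·79/(69·96) = 1027/6624; |achieved − target| = 0 ≤ 1027/662400 ✓

N1=13 N2=69 N3=79 N4=96 achieved=1027/6624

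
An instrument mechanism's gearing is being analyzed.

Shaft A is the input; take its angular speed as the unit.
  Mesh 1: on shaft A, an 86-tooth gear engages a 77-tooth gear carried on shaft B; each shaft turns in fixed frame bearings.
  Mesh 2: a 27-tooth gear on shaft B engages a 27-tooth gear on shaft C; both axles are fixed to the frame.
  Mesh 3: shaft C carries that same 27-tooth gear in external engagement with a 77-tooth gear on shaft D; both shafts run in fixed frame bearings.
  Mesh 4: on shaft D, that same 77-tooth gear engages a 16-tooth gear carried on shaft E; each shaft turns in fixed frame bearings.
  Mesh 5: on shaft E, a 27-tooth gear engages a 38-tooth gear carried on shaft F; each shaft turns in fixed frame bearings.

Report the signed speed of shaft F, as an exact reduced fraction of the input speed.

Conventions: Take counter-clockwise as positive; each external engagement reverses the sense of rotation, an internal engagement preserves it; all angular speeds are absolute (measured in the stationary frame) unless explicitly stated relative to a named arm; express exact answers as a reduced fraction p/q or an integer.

5-mesh fixed-axis compound train (all bearings frame-fixed)
mesh 1 [86T→77T]: |ω|/ω_in = 1×86/77 = 86/77, sense flips to −
mesh 2 [27T→27T]: |ω|/ω_in = (86/77)×27/27 = 86/77, sense flips to +
mesh 3 [27T→77T]: |ω|/ω_in = (86/77)×27/77 = 2322/5929, sense flips to −
mesh 4 [77T→16T]: |ω|/ω_in = (2322/5929)×77/16 = 1161/616, sense flips to +
mesh 5 [27T→38T]: |ω|/ω_in = (1161/616)×27/38 = 31347/23408, sense flips to −
signed output speed (× input speed) = -31347/23408

-31347/23408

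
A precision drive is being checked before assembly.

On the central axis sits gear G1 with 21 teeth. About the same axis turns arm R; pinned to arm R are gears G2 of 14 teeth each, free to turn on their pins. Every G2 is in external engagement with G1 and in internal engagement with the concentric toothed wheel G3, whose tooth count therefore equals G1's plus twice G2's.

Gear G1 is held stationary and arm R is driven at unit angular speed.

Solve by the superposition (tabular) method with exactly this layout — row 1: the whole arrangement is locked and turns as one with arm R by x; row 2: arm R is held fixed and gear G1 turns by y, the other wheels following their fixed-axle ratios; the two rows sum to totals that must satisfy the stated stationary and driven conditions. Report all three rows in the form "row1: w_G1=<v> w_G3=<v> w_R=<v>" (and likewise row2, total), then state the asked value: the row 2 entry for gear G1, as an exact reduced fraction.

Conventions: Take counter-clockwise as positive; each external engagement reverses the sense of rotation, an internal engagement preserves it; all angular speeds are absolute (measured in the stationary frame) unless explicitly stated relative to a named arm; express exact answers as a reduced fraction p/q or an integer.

planetary set (21T centre, 14T on arm, 49T internal) — Willis relation
row 1 — lock + rotate with arm: ω_sun = ω_ring = ω_arm = x
row 2 — arm fixed, fixed-axis ratios: sun y, ring −(21/49)·y, arm 0
boundary: total ω_sun = x + y = 0 and total ω_arm = x = 1  ⇒  y = -1, x = 1
row 2 ring = −(21/49)·(-1) = 3/7
totals (row 1 + row 2): sun 1 + (-1) = 0, ring 1 + 3/7 = 10/7, arm 1 + 0 = 1
asked cell (row2, sun) = -1

row1: w_G1=1 w_G3=1 w_R=1
row2: w_G1=-1 w_G3=3/7 w_R=0
total: w_G1=0 w_G3=10/7 w_R=1
asked value: -1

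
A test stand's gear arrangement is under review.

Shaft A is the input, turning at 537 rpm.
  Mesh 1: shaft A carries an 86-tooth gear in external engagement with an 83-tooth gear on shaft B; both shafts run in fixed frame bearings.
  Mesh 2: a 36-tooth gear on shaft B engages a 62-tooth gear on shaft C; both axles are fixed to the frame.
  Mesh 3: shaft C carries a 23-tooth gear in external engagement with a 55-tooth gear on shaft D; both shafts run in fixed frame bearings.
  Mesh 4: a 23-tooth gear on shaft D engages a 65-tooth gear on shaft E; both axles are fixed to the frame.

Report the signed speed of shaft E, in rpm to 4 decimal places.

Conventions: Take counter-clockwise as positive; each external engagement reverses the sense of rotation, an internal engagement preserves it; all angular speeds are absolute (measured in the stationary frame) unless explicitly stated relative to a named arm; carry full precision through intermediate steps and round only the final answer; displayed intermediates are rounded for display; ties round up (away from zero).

+47.8063 rpm

topology: fixed-axis compound train — 4 meshes, A→E
mesh 1 [86T→83T]: ω = 537.0000×86/83 = 556.4096 rpm, sense flips to −
mesh 2 [36T→62T]: ω = 556.4096×36/62 = 323.0766 rpm, sense flips to +
mesh 3 [23T→55T]: ω = 323.0766×23/55 = 135.1047 rpm, sense flips to −
mesh 4 [23T→65T]: ω = 135.1047×23/65 = 47.8063 rpm, sense flips to +
signed output speed = +47.8063 rpm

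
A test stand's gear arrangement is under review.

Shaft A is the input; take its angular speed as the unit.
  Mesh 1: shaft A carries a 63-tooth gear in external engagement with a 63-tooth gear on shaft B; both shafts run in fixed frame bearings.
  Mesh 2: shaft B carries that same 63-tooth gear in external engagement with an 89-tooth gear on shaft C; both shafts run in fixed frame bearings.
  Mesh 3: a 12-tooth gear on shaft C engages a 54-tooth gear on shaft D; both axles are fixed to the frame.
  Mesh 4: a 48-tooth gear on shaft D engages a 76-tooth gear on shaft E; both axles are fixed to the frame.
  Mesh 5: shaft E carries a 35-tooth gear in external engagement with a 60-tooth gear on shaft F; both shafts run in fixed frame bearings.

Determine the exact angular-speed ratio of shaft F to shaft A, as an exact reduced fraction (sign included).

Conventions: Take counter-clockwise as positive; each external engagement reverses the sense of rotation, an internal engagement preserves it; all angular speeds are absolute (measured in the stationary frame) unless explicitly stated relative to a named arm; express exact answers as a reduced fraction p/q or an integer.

-98/1691

class = fixed-axis compound train [5 meshes; 5 ratios multiply, 5 sense flips]
mesh 1 [63T→63T]: running ratio 1, sense −
mesh 2 [63T→89T]: running ratio 63/89, sense +
mesh 3 [12T→54T]: running ratio 14/89, sense −
mesh 4 [48T→76T]: running ratio 168/1691, sense +
mesh 5 [35T→60T]: running ratio 98/1691, sense −
ω_out/ω_in = -98/1691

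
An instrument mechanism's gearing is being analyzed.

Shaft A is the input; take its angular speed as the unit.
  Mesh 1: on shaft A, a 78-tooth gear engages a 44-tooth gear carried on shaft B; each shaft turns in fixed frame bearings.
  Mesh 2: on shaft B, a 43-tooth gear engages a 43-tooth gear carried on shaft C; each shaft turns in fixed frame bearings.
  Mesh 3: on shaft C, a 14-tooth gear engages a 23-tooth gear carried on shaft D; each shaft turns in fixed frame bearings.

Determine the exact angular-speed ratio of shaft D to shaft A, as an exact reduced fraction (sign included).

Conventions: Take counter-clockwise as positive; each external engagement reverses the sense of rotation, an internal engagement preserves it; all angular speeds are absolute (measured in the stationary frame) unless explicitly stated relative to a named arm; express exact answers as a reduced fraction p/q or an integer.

class = fixed-axis compound train [3 meshes; 3 ratios multiply, 3 sense flips]
mesh 1 [78T→44T]: running ratio 39/22, sense −
mesh 2 [43T→43T]: running ratio 39/22, sense +
mesh 3 [14T→23T]: running ratio 273/253, sense −
ω_out/ω_in = -273/253

-273/253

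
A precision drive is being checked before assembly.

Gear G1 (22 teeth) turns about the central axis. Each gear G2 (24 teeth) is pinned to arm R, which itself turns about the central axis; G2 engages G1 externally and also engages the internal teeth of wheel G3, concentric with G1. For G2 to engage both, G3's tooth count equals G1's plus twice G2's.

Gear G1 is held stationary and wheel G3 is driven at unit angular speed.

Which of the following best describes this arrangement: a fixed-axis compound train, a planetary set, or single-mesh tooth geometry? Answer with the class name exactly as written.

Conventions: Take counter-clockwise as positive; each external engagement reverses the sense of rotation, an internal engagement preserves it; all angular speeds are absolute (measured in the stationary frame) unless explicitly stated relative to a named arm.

planetary set

planetary set (22T centre, 24T on arm, 70T internal) — Willis relation
classification: planetary set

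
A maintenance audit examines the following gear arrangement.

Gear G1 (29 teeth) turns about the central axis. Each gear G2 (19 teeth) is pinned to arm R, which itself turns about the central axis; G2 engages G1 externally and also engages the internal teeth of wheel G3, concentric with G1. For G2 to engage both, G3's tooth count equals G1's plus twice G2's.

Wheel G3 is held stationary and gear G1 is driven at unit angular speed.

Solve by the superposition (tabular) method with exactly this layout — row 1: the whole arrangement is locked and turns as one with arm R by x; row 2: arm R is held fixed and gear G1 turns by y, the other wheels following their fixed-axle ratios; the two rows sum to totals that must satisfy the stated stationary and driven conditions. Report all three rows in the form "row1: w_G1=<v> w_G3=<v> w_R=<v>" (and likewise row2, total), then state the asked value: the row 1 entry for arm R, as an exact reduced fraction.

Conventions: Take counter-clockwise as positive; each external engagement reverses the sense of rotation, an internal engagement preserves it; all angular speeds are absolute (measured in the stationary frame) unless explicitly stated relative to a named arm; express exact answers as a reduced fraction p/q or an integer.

recognized (axles ride arm R): planetary set, 29/19/67 teeth
row 1 (train locked, turned with arm): all members turn x
row 2 — arm fixed, fixed-axis ratios: sun y, ring −(29/67)·y, arm 0
boundary: total ω_ring = x − (29/67)·y = 0 and total ω_sun = x + y = 1  ⇒  y = 67/96, x = 29/96
row 2 ring = −(29/67)·67/96 = -29/96
totals (row 1 + row 2): sun 29/96 + 67/96 = 1, ring 29/96 + (-29/96) = 0, arm 29/96 + 0 = 29/96
asked cell (row1, arm) = 29/96

row1: w_G1=29/96 w_G3=29/96 w_R=29/96
row2: w_G1=67/96 w_G3=-29/96 w_R=0
total: w_G1=1 w_G3=0 w_R=29/96
asked value: 29/96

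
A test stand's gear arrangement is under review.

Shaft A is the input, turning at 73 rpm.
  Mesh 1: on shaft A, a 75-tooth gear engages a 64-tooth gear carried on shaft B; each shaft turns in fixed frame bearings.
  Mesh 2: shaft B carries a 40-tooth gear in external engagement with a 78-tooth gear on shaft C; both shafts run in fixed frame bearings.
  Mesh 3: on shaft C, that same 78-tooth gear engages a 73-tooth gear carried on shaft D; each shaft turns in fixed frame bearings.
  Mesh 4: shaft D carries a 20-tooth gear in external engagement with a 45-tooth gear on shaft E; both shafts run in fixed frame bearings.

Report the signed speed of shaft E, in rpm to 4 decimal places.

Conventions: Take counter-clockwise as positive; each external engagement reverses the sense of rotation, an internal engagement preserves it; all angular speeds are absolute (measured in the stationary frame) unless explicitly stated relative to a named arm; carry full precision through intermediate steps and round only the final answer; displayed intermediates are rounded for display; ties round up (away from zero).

+20.8333 rpm

4-mesh fixed-axis compound train (all bearings frame-fixed)
mesh 1 [75T→64T]: ω = 73.0000×75/64 = 85.5469 rpm, sense flips to −
mesh 2 [40T→78T]: ω = 85.5469×40/78 = 43.8702 rpm, sense flips to +
mesh 3 [78T→73T]: ω = 43.8702×78/73 = 46.8750 rpm, sense flips to −
mesh 4 [20T→45T]: ω = 46.8750×20/45 = 20.8333 rpm, sense flips to +
signed output speed = +20.8333 rpm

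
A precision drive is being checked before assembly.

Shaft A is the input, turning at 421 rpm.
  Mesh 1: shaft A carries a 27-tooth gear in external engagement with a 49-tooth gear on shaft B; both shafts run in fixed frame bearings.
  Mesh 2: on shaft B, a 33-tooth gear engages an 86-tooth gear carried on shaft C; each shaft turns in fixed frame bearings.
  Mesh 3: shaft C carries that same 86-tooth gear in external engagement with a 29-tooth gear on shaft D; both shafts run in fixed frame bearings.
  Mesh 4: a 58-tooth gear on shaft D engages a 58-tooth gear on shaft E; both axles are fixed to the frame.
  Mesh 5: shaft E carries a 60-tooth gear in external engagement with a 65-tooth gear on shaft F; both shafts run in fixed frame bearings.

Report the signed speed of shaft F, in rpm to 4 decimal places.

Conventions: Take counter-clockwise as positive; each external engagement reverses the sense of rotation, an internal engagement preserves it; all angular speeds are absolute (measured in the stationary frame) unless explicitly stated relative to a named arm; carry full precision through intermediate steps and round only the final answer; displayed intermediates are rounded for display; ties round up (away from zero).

-243.6709 rpm

5-mesh fixed-axis compound train (all bearings frame-fixed)
mesh 1 [27T→49T]: ω = 421.0000×27/49 = 231.9796 rpm, sense flips to −
mesh 2 [33T→86T]: ω = 231.9796×33/86 = 89.0154 rpm, sense flips to +
mesh 3 [86T→29T]: ω = 89.0154×86/29 = 263.9768 rpm, sense flips to −
mesh 4 [58T→58T]: ω = 263.9768×58/58 = 263.9768 rpm, sense flips to +
mesh 5 [60T→65T]: ω = 263.9768×60/65 = 243.6709 rpm, sense flips to −
signed output speed = -243.6709 rpm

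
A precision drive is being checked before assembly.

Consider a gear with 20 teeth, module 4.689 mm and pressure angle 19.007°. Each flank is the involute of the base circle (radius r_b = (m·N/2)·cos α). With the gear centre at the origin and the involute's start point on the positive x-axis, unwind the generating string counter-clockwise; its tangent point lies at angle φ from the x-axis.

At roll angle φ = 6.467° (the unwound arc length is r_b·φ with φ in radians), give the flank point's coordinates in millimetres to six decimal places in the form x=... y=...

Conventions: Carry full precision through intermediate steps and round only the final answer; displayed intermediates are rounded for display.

x=44.615000 y=0.021223

topology: single-mesh involute geometry — m = 4.689, N = 20
pitch radius r_p = m·N/2 = 4.689·20/2 = 46.890000
base radius r_b = r_p·cos α = 46.890000·cos 19.007° = 44.333501
roll angle φ = 6.467° = 0.11287044 rad
x = r_b·(cos φ + φ·sin φ) = 44.615000
y = r_b·(sin φ − φ·cos φ) = 0.021223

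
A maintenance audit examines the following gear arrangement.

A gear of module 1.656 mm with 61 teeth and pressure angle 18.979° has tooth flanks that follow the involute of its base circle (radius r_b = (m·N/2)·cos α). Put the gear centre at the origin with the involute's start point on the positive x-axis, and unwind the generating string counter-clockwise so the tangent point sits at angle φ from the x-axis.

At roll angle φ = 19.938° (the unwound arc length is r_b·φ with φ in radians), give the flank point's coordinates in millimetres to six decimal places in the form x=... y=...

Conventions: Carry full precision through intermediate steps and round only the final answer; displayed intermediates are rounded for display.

recognized (one wheel, involute flank): single-mesh tooth geometry, m = 1.656, N = 61
pitch radius r_p = m·N/2 = 1.656·61/2 = 50.508000
base radius r_b = r_p·cos α = 50.508000·cos 18.979° = 47.762276
roll angle φ = 19.938° = 0.34798375 rad
x = r_b·(cos φ + φ·sin φ) = 50.567149
y = r_b·(sin φ − φ·cos φ) = 0.662785

x=50.567149 y=0.662785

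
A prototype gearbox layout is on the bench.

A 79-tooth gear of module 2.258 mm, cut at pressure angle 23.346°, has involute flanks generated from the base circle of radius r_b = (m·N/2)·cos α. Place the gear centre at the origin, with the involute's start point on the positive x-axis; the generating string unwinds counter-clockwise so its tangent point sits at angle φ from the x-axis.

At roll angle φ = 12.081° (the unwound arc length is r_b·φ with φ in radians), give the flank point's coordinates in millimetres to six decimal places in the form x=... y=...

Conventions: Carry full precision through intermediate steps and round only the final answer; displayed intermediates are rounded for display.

x=83.688969 y=0.254749

single-mesh involute tooth geometry (79T wheel at module 2.258)
pitch radius r_p = m·N/2 = 2.258·79/2 = 89.191000
base radius r_b = r_p·cos α = 89.191000·cos 23.346° = 81.888801
roll angle φ = 12.081° = 0.21085323 rad
x = r_b·(cos φ + φ·sin φ) = 83.688969
y = r_b·(sin φ − φ·cos φ) = 0.254749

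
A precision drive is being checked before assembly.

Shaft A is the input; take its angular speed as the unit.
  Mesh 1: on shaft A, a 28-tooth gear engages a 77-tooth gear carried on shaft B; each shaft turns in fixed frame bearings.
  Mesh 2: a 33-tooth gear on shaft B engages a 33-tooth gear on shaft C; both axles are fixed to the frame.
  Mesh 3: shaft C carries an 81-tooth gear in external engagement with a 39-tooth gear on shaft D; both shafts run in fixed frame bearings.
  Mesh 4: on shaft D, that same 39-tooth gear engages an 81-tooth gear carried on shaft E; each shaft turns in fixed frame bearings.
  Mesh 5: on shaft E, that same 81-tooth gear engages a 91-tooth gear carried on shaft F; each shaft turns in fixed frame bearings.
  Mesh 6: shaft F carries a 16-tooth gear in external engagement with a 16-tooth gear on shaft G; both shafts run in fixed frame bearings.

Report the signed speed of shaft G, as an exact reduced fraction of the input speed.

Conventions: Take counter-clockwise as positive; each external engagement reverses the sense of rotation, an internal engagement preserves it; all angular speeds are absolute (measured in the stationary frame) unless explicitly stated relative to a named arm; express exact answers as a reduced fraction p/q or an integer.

324/1001

6-mesh fixed-axis compound train (all bearings frame-fixed)
mesh 1 [28T→77T]: |ω|/ω_in = 1×28/77 = 4/11, sense flips to −
mesh 2 [33T→33T]: |ω|/ω_in = (4/11)×33/33 = 4/11, sense flips to +
mesh 3 [81T→39T]: |ω|/ω_in = (4/11)×81/39 = 108/143, sense flips to −
mesh 4 [39T→81T]: |ω|/ω_in = (108/143)×39/81 = 4/11, sense flips to +
mesh 5 [81T→91T]: |ω|/ω_in = (4/11)×81/91 = 324/1001, sense flips to −
mesh 6 [16T→16T]: |ω|/ω_in = (324/1001)×16/16 = 324/1001, sense flips to +
signed output speed (× input speed) = 324/1001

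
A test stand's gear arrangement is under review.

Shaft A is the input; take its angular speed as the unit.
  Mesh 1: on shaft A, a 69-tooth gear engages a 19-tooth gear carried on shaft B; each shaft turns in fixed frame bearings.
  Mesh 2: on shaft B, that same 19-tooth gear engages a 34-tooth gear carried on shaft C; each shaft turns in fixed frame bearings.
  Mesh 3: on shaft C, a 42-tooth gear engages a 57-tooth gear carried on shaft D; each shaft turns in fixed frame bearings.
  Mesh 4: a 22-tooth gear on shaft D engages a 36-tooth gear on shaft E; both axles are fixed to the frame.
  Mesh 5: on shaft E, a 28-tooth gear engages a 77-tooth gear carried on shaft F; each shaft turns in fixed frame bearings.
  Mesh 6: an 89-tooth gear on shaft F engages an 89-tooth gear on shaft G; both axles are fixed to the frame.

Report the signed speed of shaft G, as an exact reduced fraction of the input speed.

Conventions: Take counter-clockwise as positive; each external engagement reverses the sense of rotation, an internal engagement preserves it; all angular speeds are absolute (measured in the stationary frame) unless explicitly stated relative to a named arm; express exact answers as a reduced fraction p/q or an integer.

6-mesh fixed-axis compound train (all bearings frame-fixed)
mesh 1 [69T→19T]: |ω|/ω_in = 1×69/19 = 69/19, sense flips to −
mesh 2 [19T→34T]: |ω|/ω_in = (69/19)×19/34 = 69/34, sense flips to +
mesh 3 [42T→57T]: |ω|/ω_in = (69/34)×42/57 = 483/323, sense flips to −
mesh 4 [22T→36T]: |ω|/ω_in = (483/323)×22/36 = 1771/1938, sense flips to +
mesh 5 [28T→77T]: |ω|/ω_in = (1771/1938)×28/77 = 322/969, sense flips to −
mesh 6 [89T→89T]: |ω|/ω_in = (322/969)×89/89 = 322/969, sense flips to +
signed output speed (× input speed) = 322/969

322/969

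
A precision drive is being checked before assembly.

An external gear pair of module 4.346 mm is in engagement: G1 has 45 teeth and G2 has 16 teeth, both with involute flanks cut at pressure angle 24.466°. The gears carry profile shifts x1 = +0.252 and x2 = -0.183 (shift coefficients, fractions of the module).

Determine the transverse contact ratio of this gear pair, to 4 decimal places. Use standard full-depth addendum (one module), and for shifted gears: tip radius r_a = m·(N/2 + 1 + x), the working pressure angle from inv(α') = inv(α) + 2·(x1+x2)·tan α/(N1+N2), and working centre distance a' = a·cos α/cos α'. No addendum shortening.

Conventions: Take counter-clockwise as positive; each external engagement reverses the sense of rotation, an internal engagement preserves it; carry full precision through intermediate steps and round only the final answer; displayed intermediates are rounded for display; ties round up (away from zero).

1.4709

class = single-mesh tooth geometry [involute pair 45T × 16T, m = 4.346]
base radii: r_b1 = 89.004611, r_b2 = 31.646084
tip radii: r_a1 = 103.226192, r_a2 = 38.318682
inv(α') = inv(24.466°) + 2·(+0.252-0.183)·tan α/(45+16) = 0.02902691  ⇒  α' = 24.74719°
a' = a·cos α / cos α' = 132.5530·cos 24.466°/cos 24.74719° = 132.851263
action lengths: √(r_a1²−r_b1²) = 52.286002, √(r_a2²−r_b2²) = 21.606637
base pitch p_b = π·m·cos α = 12.427388
CR = (52.286002 + 21.606637 − 132.851263·sin 24.74719°)/12.427388 = 1.470871
contact ratio ≈ 1.4709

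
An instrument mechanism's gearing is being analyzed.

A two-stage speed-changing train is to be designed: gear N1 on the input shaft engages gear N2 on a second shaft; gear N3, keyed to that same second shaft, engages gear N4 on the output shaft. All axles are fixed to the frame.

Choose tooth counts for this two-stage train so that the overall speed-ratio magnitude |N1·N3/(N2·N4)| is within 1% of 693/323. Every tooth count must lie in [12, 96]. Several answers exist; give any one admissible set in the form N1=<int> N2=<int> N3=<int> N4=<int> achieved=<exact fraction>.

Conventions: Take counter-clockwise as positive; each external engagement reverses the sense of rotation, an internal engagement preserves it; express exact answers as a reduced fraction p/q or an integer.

N1=21 N2=17 N3=33 N4=19 achieved=693/323

topology: fixed-axis compound train — 2 stages, target 693/323
target = 693/323 in lowest terms: an exact hit needs N1·N3 = k·693 and N2·N4 = k·323 for one integer k, every count in [12, 96]; additionally prefer no 1:1 stage (N1 ≠ N2, N3 ≠ N4)
k = 1: N1·N3 = 693 = 21·33, N2·N4 = 323 = 17·19
achieved = 21·33/(17·19) = 693/323; |achieved − target| = 0 ≤ 693/32300 ✓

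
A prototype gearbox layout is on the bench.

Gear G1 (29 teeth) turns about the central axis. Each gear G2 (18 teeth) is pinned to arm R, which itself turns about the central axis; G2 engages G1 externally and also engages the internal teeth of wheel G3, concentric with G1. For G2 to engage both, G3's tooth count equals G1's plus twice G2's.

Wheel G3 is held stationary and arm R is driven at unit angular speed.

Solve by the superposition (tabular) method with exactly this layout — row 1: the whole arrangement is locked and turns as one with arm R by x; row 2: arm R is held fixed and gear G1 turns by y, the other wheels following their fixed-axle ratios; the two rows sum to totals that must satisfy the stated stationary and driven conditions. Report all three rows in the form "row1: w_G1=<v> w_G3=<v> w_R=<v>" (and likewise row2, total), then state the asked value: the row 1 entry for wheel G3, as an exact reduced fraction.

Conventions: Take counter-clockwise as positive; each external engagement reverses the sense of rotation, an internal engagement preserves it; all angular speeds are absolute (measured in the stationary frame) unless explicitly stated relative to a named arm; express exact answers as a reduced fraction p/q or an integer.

topology: planetary set — G1 29T / G2 18T / G3 65T, arm = carrier (Willis)
row 1 (train locked, turned with arm): all members turn x
row 2: sun turns y, ring = −(29/65)·y, arm 0
boundary: total ω_ring = x − (29/65)·y = 0 and total ω_arm = x = 1  ⇒  y = 65/29, x = 1
row 2 ring = −(29/65)·65/29 = -1
totals (row 1 + row 2): sun 1 + 65/29 = 94/29, ring 1 + (-1) = 0, arm 1 + 0 = 1
asked cell (row1, ring) = 1

row1: w_G1=1 w_G3=1 w_R=1
row2: w_G1=65/29 w_G3=-1 w_R=0
total: w_G1=94/29 w_G3=0 w_R=1
asked value: 1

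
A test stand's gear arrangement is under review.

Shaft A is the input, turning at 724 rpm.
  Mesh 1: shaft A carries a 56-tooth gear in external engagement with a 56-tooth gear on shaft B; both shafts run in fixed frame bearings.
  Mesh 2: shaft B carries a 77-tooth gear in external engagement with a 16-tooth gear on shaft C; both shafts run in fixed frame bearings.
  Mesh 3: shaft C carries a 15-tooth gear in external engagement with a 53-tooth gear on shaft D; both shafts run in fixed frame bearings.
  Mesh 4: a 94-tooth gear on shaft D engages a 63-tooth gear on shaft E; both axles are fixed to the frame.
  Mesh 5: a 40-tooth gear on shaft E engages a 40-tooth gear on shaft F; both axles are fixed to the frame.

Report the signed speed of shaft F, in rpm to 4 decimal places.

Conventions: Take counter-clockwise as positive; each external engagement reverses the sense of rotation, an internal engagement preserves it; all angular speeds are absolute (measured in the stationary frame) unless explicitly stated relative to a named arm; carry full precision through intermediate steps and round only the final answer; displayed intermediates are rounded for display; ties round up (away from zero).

-1471.3365 rpm

class = fixed-axis compound train [5 meshes; 5 ratios multiply, 5 sense flips]
mesh 1 [56T→56T]: ω = 724.0000×56/56 = 724.0000 rpm, sense flips to −
mesh 2 [77T→16T]: ω = 724.0000×77/16 = 3484.2500 rpm, sense flips to +
mesh 3 [15T→53T]: ω = 3484.2500×15/53 = 986.1085 rpm, sense flips to −
mesh 4 [94T→63T]: ω = 986.1085×94/63 = 1471.3365 rpm, sense flips to +
mesh 5 [40T→40T]: ω = 1471.3365×40/40 = 1471.3365 rpm, sense flips to −
signed output speed = -1471.3365 rpm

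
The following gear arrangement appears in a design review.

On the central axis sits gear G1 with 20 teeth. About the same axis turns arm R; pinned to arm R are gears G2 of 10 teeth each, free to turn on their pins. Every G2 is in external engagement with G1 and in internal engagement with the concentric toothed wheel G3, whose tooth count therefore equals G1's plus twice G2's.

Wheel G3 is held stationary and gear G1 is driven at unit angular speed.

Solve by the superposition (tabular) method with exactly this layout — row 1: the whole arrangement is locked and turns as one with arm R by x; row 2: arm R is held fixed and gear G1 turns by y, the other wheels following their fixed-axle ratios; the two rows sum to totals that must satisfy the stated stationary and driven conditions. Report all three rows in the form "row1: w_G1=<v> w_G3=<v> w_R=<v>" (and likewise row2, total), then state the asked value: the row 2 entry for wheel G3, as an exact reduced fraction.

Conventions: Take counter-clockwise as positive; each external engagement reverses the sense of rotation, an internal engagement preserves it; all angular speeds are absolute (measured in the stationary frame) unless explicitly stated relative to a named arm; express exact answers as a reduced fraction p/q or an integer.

recognized (axles ride arm R): planetary set, 20/10/40 teeth
row 1 (train locked, turned with arm): all members turn x
row 2 — arm fixed, fixed-axis ratios: sun y, ring −(20/40)·y, arm 0
boundary: total ω_ring = x − (20/40)·y = 0 and total ω_sun = x + y = 1  ⇒  y = 2/3, x = 1/3
row 2 ring = −(20/40)·2/3 = -1/3
totals (row 1 + row 2): sun 1/3 + 2/3 = 1, ring 1/3 + (-1/3) = 0, arm 1/3 + 0 = 1/3
asked cell (row2, ring) = -1/3

row1: w_G1=1/3 w_G3=1/3 w_R=1/3
row2: w_G1=2/3 w_G3=-1/3 w_R=0
total: w_G1=1 w_G3=0 w_R=1/3
asked value: -1/3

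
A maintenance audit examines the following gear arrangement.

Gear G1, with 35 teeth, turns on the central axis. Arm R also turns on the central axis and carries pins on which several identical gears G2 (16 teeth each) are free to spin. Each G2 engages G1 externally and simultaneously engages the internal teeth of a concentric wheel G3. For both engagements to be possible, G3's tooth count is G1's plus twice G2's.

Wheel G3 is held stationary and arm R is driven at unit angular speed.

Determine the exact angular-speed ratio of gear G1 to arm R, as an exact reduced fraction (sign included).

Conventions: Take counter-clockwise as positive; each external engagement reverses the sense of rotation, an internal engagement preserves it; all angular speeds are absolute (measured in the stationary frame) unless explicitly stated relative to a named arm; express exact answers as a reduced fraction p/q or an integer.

topology: planetary set — G1 35T / G2 16T / G3 67T, arm = carrier (Willis)
ring teeth: 35 + 2·16 = 67
35(ω_sun−ω_arm) = −67(ω_ring−ω_arm),  ω_ring = 0, ω_arm = 1
ω_sun = 1 − (67/35)(0−1) = 102/35
ω_out/ω_in = 102/35

102/35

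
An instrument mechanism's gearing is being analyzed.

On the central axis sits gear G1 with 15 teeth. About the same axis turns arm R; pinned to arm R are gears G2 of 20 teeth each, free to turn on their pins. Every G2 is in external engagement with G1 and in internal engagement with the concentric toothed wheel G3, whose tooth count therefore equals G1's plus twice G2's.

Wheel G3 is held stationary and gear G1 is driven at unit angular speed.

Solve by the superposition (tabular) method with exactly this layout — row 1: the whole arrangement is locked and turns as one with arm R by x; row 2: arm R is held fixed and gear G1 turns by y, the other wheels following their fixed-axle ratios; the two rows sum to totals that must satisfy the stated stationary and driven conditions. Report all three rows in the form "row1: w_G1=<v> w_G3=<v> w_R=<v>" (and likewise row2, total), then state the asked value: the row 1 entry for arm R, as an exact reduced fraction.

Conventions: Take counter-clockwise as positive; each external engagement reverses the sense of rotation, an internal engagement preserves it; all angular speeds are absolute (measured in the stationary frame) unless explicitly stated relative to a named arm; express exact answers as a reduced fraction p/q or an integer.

topology: planetary set — G1 15T / G2 20T / G3 55T, arm = carrier (Willis)
row 1 (train locked, turned with arm): all members turn x
row 2: sun turns y, ring = −(15/55)·y, arm 0
boundary: total ω_ring = x − (15/55)·y = 0 and total ω_sun = x + y = 1  ⇒  y = 11/14, x = 3/14
row 2 ring = −(15/55)·11/14 = -3/14
totals (row 1 + row 2): sun 3/14 + 11/14 = 1, ring 3/14 + (-3/14) = 0, arm 3/14 + 0 = 3/14
asked cell (row1, arm) = 3/14

row1: w_G1=3/14 w_G3=3/14 w_R=3/14
row2: w_G1=11/14 w_G3=-3/14 w_R=0
total: w_G1=1 w_G3=0 w_R=3/14
asked value: 3/14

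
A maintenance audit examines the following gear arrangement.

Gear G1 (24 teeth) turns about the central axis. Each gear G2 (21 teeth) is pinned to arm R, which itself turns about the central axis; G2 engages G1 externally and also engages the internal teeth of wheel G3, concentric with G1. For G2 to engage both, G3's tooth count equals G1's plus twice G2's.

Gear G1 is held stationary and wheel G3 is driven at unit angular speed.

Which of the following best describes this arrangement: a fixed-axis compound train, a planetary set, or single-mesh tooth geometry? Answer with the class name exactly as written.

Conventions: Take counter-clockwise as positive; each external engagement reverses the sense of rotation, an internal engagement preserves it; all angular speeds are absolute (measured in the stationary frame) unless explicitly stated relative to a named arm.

planetary set

recognized (axles ride arm R): planetary set, 24/21/66 teeth
classification: planetary set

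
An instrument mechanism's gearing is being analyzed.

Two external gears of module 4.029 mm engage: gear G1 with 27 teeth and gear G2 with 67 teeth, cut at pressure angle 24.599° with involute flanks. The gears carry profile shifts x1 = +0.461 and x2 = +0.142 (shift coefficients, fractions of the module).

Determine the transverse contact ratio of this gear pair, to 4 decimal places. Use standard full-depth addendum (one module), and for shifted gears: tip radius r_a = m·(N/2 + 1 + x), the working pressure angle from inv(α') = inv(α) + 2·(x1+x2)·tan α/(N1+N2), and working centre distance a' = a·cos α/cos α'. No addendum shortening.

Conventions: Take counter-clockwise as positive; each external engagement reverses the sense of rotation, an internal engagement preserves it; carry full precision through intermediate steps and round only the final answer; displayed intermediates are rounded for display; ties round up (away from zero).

1.4427

single-mesh involute tooth geometry (27T engaging 67T at module 4.029)
base radii: r_b1 = 49.455111, r_b2 = 122.721942
tip radii: r_a1 = 60.277869, r_a2 = 139.572618
inv(α') = inv(24.599°) + 2·(+0.461+0.142)·tan α/(27+67) = 0.03435476  ⇒  α' = 26.09779°
a' = a·cos α / cos α' = 189.3630·cos 24.599°/cos 26.09779° = 191.724403
action lengths: √(r_a1²−r_b1²) = 34.461768, √(r_a2²−r_b2²) = 66.481882
base pitch p_b = π·m·cos α = 11.508727
CR = (34.461768 + 66.481882 − 191.724403·sin 26.09779°)/11.508727 = 1.442663
contact ratio ≈ 1.4427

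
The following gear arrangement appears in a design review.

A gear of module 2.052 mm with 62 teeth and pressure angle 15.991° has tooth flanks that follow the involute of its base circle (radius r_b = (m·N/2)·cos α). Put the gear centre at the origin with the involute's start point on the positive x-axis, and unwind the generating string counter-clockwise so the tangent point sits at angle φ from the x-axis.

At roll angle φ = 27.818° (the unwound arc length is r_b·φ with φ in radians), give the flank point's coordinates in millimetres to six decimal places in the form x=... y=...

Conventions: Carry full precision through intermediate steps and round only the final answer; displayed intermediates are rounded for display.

recognized (one wheel, involute flank): single-mesh tooth geometry, m = 2.052, N = 62
pitch radius r_p = m·N/2 = 2.052·62/2 = 63.612000
base radius r_b = r_p·cos α = 63.612000·cos 15.991° = 61.150532
roll angle φ = 27.818° = 0.48551569 rad
x = r_b·(cos φ + φ·sin φ) = 67.938691
y = r_b·(sin φ − φ·cos φ) = 2.278330

x=67.938691 y=2.278330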